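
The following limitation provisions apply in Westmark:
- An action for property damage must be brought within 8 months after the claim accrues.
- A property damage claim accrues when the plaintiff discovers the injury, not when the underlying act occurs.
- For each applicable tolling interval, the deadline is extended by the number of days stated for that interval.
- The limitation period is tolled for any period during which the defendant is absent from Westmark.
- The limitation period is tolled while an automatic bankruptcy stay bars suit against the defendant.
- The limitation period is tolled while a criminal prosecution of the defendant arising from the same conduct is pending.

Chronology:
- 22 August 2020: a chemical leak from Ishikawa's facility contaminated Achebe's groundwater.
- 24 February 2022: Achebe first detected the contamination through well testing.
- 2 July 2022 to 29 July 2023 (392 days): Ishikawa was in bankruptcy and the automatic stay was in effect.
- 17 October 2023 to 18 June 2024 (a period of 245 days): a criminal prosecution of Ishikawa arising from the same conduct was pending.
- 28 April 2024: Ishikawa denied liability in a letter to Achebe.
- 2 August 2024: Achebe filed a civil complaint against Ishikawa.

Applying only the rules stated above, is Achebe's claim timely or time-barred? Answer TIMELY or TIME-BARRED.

TIME-BARRED

The claim did not accrue until Achebe discovered the injury on 24 February 2022; the 22 August 2020 act date does not start the clock under the stated rule.
8 months from 24 February 2022 is 24 October 2022.
Because the automatic bankruptcy stay ran from 2 July 2022 to 29 July 2023, the deadline is extended by 392 days to 20 November 2023.
Because the pending criminal prosecution ran from 17 October 2023 to 18 June 2024, the deadline is extended by 245 days to 22 July 2024.
Nothing else in the chronology tolls or restarts the period.
The 2 August 2024 filing falls after the 22 July 2024 deadline; the claim is time-barred.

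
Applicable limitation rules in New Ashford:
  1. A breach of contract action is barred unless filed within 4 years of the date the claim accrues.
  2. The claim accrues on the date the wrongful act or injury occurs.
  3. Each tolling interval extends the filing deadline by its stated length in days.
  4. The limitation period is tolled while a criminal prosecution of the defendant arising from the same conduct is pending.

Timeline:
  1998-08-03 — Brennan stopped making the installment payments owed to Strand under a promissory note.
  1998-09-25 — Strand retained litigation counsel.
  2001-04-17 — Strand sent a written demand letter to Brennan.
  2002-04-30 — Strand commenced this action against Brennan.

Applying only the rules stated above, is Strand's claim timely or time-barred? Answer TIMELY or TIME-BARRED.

The limitation period began to run on 1998-08-03.
Adding the 4 years base period to 1998-08-03 gives a deadline of 2002-08-03, before any tolling.
None of the other events listed affects the running of the period under the stated rules.
Strand filed on 2002-04-30, before the 2002-08-03 deadline, so the action is timely.

TIMELY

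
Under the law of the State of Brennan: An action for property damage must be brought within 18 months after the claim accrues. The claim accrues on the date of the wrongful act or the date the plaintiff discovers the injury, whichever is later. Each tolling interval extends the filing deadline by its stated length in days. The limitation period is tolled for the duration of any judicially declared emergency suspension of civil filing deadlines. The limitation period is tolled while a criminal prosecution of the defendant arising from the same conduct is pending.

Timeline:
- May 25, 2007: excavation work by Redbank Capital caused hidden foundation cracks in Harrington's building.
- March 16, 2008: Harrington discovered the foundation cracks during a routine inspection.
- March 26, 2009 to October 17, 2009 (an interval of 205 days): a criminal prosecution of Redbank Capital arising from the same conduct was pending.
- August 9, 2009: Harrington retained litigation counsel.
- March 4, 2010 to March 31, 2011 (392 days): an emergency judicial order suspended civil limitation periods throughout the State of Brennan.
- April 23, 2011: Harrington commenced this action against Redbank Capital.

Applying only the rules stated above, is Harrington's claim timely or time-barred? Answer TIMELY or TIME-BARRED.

Taking the later of the act (May 25, 2007) and discovery (March 16, 2008), the claim accrued on March 16, 2008.
18 months from March 16, 2008 is September 16, 2009.
Because the pending criminal prosecution ran from March 26, 2009 to October 17, 2009, the deadline is extended by 205 days to April 9, 2010.
The emergency suspension of filing deadlines from March 4, 2010 to March 31, 2011 tolled the period for 392 days, extending the deadline to May 6, 2011.
The other events in the timeline have no effect on the limitation period under the stated rules.
The April 23, 2011 filing precedes the May 6, 2011 deadline; the claim is timely.

TIMELY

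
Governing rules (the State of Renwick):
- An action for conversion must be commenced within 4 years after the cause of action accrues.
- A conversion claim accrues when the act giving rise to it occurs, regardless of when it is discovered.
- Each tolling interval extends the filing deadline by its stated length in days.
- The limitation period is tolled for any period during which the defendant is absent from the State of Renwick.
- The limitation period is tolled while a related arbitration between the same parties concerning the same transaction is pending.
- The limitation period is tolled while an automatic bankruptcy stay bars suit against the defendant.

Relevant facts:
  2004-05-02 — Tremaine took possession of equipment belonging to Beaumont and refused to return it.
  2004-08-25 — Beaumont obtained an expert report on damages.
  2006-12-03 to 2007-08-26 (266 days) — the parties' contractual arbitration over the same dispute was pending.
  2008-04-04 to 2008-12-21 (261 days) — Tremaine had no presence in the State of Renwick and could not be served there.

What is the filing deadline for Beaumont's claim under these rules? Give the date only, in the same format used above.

The limitation period began to run on 2004-05-02.
The untolled deadline — 4 years after 2004-05-02 — is 2008-05-02.
The pending related arbitration from 2006-12-03 to 2007-08-26 tolled the period for 266 days, extending the deadline to 2009-01-23.
The period was tolled for 261 days by the defendant's absence from the jurisdiction (2008-04-04 to 2008-12-21), pushing the deadline to 2009-10-11.
Nothing else in the chronology tolls or restarts the period.

2009-10-11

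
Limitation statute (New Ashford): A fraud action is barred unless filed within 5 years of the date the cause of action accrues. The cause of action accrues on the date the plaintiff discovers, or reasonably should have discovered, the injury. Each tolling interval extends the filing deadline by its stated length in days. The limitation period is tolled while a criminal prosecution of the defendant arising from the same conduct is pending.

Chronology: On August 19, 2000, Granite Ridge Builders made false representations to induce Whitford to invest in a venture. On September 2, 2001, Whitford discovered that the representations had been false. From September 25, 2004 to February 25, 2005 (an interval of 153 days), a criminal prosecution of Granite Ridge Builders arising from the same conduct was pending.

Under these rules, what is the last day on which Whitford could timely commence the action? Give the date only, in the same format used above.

February 2, 2007

The claim did not accrue until Whitford discovered the injury on September 2, 2001; the August 19, 2000 act date does not start the clock under the stated rule.
5 years from September 2, 2001 is September 2, 2006.
The period was tolled for 153 days by the pending criminal prosecution (September 25, 2004 to February 25, 2005), pushing the deadline to February 2, 2007.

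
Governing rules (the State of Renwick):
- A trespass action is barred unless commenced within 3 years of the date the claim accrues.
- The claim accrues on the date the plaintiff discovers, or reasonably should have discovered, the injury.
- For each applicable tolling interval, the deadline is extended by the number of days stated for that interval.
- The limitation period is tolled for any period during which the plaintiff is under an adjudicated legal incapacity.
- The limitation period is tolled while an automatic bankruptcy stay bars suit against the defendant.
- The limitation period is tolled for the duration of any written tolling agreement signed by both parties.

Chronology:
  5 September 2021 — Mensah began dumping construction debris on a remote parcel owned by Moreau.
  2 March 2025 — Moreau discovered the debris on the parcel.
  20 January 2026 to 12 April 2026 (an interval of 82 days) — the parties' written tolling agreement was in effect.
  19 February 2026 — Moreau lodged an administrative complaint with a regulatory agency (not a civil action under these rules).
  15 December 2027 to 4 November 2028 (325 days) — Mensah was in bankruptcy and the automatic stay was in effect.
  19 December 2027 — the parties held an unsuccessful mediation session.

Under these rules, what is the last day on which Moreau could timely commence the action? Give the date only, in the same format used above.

13 April 2029

The claim did not accrue until Moreau discovered the injury on 2 March 2025; the 5 September 2021 act date does not start the clock under the stated rule.
The untolled deadline — 3 years after 2 March 2025 — is 2 March 2028.
The period was tolled for 82 days by the written tolling agreement (20 January 2026 to 12 April 2026), pushing the deadline to 23 May 2028.
The period was tolled for 325 days by the automatic bankruptcy stay (15 December 2027 to 4 November 2028), pushing the deadline to 13 April 2029.
The other events in the timeline have no effect on the limitation period under the stated rules.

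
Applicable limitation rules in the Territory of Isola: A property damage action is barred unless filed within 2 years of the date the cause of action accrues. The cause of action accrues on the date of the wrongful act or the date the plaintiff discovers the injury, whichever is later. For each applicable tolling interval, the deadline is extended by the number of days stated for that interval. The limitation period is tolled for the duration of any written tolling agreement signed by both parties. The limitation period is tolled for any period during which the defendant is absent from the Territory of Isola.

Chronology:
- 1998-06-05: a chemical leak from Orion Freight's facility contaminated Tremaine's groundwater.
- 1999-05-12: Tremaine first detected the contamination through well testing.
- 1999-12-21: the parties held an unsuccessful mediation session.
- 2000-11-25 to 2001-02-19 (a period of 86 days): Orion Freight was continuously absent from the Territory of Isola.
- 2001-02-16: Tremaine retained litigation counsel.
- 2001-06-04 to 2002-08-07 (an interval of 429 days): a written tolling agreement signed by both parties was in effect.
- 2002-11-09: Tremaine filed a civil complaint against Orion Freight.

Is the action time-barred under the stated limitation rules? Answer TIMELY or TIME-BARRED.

TIME-BARRED

The claim accrued on 1999-05-12 — the later of the 1998-06-05 act and the 1999-05-12 discovery.
Adding the 2 years base period to 1999-05-12 gives a deadline of 2001-05-12, before any tolling.
The period was tolled for 86 days by the defendant's absence from the jurisdiction (2000-11-25 to 2001-02-19), pushing the deadline to 2001-08-06.
Because the written tolling agreement ran from 2001-06-04 to 2002-08-07, the deadline is extended by 429 days to 2002-10-09.
The other events in the timeline have no effect on the limitation period under the stated rules.
Filing on 2002-11-09 missed the 2002-10-09 deadline — the action is time-barred.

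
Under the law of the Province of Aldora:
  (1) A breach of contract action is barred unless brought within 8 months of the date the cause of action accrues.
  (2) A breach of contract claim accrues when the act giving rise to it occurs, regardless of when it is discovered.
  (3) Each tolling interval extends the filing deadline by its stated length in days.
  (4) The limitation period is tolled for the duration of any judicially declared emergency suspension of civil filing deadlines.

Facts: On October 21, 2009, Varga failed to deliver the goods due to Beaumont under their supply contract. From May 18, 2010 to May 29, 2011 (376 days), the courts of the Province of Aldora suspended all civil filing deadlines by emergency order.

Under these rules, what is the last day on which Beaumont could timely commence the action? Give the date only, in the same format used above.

The claim accrued on October 21, 2009, when the wrongful act occurred.
Adding the 8 months base period to October 21, 2009 gives a deadline of June 21, 2010, before any tolling.
Because the emergency suspension of filing deadlines ran from May 18, 2010 to May 29, 2011, the deadline is extended by 376 days to July 2, 2011.

July 2, 2011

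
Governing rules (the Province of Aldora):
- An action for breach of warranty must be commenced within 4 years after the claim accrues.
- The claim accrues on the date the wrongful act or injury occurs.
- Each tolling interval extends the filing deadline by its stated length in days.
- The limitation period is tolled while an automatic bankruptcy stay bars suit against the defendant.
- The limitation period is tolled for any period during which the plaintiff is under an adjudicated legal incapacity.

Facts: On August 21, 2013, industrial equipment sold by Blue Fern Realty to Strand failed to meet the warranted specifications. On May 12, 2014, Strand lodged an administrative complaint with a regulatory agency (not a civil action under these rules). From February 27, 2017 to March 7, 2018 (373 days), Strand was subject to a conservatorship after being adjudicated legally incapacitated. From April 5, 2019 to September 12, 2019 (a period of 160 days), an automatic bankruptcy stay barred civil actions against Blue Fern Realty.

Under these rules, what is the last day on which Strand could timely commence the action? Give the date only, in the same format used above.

August 29, 2018

The claim accrued on August 21, 2013, the date of the act.
Adding the 4 years base period to August 21, 2013 gives a deadline of August 21, 2017, before any tolling.
Because the plaintiff's legal incapacity ran from February 27, 2017 to March 7, 2018, the deadline is extended by 373 days to August 29, 2018.
The automatic bankruptcy stay starting April 5, 2019 came too late — the period had run on August 29, 2018 — and so does not extend the deadline.
The other events in the timeline have no effect on the limitation period under the stated rules.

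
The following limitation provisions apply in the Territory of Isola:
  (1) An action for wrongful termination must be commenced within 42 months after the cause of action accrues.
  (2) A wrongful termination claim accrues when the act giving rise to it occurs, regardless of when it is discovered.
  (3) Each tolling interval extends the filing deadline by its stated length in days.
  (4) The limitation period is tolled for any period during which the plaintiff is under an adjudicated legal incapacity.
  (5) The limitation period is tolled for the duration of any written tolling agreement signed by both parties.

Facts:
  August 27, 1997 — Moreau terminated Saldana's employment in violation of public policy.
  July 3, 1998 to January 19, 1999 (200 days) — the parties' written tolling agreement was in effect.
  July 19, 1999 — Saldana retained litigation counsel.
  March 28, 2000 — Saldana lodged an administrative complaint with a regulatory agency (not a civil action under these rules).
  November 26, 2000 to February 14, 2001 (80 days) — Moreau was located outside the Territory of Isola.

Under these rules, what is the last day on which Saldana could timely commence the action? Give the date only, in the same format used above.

The limitation period began to run on August 27, 1997.
The untolled deadline — 42 months after August 27, 1997 — is February 27, 2001.
Because the written tolling agreement ran from July 3, 1998 to January 19, 1999, the deadline is extended by 200 days to September 15, 2001.
Although the defendant's absence ran from November 26, 2000 to February 14, 2001, the stated rules do not make that a tolling event, so it is disregarded.
None of the other events listed affects the running of the period under the stated rules.

September 15, 2001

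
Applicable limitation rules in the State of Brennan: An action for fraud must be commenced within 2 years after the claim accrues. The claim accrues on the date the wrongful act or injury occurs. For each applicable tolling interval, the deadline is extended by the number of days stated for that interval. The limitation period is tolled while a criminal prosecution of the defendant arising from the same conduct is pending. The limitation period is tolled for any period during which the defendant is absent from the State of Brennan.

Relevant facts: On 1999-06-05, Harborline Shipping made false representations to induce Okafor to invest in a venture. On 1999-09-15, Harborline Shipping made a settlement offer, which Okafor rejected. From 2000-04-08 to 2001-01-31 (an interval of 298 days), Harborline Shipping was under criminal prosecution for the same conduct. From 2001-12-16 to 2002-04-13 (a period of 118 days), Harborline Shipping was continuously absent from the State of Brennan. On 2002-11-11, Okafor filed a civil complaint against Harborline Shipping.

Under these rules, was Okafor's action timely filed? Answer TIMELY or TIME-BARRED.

The limitation period began to run on 1999-06-05.
Adding the 2 years base period to 1999-06-05 gives a deadline of 2001-06-05, before any tolling.
The period was tolled for 298 days by the pending criminal prosecution (2000-04-08 to 2001-01-31), pushing the deadline to 2002-03-30.
The period was tolled for 118 days by the defendant's absence from the jurisdiction (2001-12-16 to 2002-04-13), pushing the deadline to 2002-07-26.
None of the other events listed affects the running of the period under the stated rules.
Filing on 2002-11-11 missed the 2002-07-26 deadline — the action is time-barred.

TIME-BARRED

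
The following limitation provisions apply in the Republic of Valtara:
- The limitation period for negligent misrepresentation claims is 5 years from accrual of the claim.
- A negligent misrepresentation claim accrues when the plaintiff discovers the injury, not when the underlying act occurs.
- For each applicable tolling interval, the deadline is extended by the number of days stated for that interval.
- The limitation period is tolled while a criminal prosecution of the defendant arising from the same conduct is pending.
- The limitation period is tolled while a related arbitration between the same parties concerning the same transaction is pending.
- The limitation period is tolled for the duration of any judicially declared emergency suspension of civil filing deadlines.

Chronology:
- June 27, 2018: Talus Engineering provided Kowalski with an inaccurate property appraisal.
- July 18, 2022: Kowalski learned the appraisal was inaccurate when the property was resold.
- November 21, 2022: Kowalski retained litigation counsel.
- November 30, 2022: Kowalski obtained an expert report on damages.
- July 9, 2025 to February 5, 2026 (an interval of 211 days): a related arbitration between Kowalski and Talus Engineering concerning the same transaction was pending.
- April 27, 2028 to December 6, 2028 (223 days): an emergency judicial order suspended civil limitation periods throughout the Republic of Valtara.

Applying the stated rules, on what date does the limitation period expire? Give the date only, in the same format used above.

The claim did not accrue until Kowalski discovered the injury on July 18, 2022; the June 27, 2018 act date does not start the clock under the stated rule.
5 years from July 18, 2022 is July 18, 2027.
Because the pending related arbitration ran from July 9, 2025 to February 5, 2026, the deadline is extended by 211 days to February 14, 2028.
The emergency suspension of filing deadlines from April 27, 2028 to December 6, 2028 began after the period had already run on February 14, 2028, so it has no tolling effect.
Nothing else in the chronology tolls or restarts the period.

February 14, 2028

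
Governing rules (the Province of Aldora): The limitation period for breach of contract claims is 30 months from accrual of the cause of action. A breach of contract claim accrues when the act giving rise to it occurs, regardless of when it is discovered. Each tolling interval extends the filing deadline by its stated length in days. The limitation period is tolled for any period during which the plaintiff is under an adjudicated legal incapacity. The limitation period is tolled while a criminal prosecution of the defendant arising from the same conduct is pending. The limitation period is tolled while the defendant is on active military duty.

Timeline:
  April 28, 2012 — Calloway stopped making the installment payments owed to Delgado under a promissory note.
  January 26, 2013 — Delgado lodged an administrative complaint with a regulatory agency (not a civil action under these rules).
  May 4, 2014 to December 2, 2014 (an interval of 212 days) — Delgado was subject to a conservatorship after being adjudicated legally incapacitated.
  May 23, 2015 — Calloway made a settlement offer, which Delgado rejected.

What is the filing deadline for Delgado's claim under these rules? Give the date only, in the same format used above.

The limitation period began to run on April 28, 2012.
Adding the 30 months base period to April 28, 2012 gives a deadline of October 28, 2014, before any tolling.
The plaintiff's legal incapacity from May 4, 2014 to December 2, 2014 tolled the period for 212 days, extending the deadline to May 28, 2015.
The other events in the timeline have no effect on the limitation period under the stated rules.

May 28, 2015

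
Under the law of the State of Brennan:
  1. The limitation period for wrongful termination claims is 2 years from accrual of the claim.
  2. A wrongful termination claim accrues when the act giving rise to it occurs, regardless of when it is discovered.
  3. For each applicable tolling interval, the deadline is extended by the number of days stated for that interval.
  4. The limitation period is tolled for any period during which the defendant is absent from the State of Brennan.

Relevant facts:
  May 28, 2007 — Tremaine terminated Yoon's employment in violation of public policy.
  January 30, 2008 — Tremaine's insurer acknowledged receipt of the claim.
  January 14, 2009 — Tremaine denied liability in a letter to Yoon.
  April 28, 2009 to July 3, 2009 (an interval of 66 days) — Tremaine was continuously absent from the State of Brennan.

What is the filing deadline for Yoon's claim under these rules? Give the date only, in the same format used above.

August 2, 2009

The claim accrued on May 28, 2007, the date of the act.
Adding the 2 years base period to May 28, 2007 gives a deadline of May 28, 2009, before any tolling.
The period was tolled for 66 days by the defendant's absence from the jurisdiction (April 28, 2009 to July 3, 2009), pushing the deadline to August 2, 2009.
The other events in the timeline have no effect on the limitation period under the stated rules.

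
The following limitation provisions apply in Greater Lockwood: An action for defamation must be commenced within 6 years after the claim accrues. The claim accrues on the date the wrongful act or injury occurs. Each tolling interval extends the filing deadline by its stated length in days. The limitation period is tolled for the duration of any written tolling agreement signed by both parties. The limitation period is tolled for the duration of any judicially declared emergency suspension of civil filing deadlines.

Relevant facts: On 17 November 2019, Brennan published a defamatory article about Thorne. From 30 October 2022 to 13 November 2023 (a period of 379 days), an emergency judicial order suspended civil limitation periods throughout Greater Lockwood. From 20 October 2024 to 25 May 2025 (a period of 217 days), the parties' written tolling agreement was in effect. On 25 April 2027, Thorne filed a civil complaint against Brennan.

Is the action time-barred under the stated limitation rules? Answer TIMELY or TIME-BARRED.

TIMELY

The limitation period began to run on 17 November 2019.
The untolled deadline — 6 years after 17 November 2019 — is 17 November 2025.
The period was tolled for 379 days by the emergency suspension of filing deadlines (30 October 2022 to 13 November 2023), pushing the deadline to 1 December 2026.
Because the written tolling agreement ran from 20 October 2024 to 25 May 2025, the deadline is extended by 217 days to 6 July 2027.
Filing on 25 April 2027 beat the 6 July 2027 deadline — the action is timely.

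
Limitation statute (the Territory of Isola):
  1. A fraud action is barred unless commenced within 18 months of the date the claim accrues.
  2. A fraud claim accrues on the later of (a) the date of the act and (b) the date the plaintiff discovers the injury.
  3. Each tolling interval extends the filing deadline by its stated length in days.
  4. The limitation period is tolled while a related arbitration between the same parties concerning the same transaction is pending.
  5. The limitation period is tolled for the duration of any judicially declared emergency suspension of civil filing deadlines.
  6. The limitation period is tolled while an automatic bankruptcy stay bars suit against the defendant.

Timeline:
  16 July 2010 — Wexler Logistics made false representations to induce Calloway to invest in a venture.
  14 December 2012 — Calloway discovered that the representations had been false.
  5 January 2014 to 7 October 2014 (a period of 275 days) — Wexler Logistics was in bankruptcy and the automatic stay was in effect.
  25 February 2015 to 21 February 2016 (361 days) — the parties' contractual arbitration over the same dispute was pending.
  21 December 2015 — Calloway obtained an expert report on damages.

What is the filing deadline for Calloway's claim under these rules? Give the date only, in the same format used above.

Taking the later of the act (16 July 2010) and discovery (14 December 2012), the claim accrued on 14 December 2012.
18 months from 14 December 2012 is 14 June 2014.
The automatic bankruptcy stay from 5 January 2014 to 7 October 2014 tolled the period for 275 days, extending the deadline to 16 March 2015.
The pending related arbitration from 25 February 2015 to 21 February 2016 tolled the period for 361 days, extending the deadline to 11 March 2016.
Nothing else in the chronology tolls or restarts the period.

11 March 2016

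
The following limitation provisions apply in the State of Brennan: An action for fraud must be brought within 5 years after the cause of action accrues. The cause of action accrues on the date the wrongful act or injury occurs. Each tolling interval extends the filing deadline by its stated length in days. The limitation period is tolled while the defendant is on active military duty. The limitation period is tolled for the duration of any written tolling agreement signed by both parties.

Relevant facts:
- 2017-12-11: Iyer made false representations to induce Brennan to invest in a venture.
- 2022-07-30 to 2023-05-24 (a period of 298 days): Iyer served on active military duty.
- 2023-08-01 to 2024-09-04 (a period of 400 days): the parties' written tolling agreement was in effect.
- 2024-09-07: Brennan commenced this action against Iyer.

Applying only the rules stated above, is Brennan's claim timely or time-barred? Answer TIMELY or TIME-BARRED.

The claim accrued on 2017-12-11, when the wrongful act occurred.
5 years from 2017-12-11 is 2022-12-11.
The defendant's active military service from 2022-07-30 to 2023-05-24 tolled the period for 298 days, extending the deadline to 2023-10-05.
The written tolling agreement from 2023-08-01 to 2024-09-04 tolled the period for 400 days, extending the deadline to 2024-11-08.
Brennan filed on 2024-09-07, before the 2024-11-08 deadline, so the action is timely.

TIMELY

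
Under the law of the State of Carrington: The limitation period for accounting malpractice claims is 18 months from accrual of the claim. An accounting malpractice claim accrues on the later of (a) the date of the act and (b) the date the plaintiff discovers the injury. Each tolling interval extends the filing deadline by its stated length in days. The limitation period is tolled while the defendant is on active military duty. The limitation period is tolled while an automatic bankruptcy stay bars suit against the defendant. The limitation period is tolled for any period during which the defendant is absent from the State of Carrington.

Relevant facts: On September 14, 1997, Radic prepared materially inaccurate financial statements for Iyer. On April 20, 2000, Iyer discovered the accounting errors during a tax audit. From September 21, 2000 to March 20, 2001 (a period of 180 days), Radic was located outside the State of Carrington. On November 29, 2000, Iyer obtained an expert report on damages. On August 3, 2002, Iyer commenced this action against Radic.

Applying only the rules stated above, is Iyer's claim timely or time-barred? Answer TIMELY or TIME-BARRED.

Taking the later of the act (September 14, 1997) and discovery (April 20, 2000), the claim accrued on April 20, 2000.
Adding the 18 months base period to April 20, 2000 gives a deadline of October 20, 2001, before any tolling.
The period was tolled for 180 days by the defendant's absence from the jurisdiction (September 21, 2000 to March 20, 2001), pushing the deadline to April 18, 2002.
None of the other events listed affects the running of the period under the stated rules.
The August 3, 2002 filing falls after the April 18, 2002 deadline; the claim is time-barred.

TIME-BARRED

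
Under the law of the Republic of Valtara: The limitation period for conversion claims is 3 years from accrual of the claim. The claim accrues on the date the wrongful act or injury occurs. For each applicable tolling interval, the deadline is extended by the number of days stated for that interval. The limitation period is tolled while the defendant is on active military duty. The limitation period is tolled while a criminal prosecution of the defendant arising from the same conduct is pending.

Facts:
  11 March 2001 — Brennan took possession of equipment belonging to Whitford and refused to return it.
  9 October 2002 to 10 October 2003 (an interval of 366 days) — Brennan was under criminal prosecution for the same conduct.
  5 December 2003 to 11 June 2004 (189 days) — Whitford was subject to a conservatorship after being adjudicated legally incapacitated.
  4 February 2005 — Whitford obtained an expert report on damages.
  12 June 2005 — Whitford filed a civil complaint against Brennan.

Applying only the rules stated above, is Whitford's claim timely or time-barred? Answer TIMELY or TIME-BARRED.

The limitation period began to run on 11 March 2001.
Adding the 3 years base period to 11 March 2001 gives a deadline of 11 March 2004, before any tolling.
The period was tolled for 366 days by the pending criminal prosecution (9 October 2002 to 10 October 2003), pushing the deadline to 12 March 2005.
No stated provision tolls the period for the plaintiff's incapacity, so the interval from 5 December 2003 to 11 June 2004 has no effect on the deadline.
The other events in the timeline have no effect on the limitation period under the stated rules.
Whitford filed on 12 June 2005, after the 12 March 2005 deadline, so the action is time-barred.

TIME-BARRED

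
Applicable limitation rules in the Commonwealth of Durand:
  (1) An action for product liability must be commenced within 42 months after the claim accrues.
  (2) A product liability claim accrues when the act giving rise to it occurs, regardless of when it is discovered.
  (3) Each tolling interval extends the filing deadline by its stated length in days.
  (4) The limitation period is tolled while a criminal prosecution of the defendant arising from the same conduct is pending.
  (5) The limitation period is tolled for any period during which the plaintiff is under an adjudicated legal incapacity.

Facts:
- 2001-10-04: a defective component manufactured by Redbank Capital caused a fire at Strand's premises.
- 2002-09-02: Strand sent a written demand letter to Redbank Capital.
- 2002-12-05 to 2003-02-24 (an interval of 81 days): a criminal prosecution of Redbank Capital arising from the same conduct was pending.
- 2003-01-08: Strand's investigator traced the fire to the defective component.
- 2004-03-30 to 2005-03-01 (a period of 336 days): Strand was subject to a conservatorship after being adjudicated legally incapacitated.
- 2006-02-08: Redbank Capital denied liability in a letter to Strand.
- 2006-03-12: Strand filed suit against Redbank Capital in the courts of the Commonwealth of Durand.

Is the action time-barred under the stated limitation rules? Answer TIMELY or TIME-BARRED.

TIMELY

The claim accrued on 2001-10-04, when the wrongful act occurred; under the stated occurrence rule the 2003-01-08 discovery does not delay accrual.
The untolled deadline — 42 months after 2001-10-04 — is 2005-04-04.
The period was tolled for 81 days by the pending criminal prosecution (2002-12-05 to 2003-02-24), pushing the deadline to 2005-06-24.
The period was tolled for 336 days by the plaintiff's legal incapacity (2004-03-30 to 2005-03-01), pushing the deadline to 2006-05-26.
The other events in the timeline have no effect on the limitation period under the stated rules.
Filing on 2006-03-12 beat the 2006-05-26 deadline — the action is timely.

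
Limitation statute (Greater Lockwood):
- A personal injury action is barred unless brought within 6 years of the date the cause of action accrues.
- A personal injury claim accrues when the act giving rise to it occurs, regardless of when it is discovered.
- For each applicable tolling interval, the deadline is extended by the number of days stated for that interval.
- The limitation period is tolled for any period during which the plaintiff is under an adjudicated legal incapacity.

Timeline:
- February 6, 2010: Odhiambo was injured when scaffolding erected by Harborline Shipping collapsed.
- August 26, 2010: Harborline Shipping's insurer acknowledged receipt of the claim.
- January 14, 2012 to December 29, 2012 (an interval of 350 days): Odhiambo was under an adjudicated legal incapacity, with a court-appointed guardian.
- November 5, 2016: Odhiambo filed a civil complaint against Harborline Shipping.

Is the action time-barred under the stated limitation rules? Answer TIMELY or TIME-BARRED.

The cause of action accrued on February 6, 2010, the date of the act.
6 years from February 6, 2010 is February 6, 2016.
Because the plaintiff's legal incapacity ran from January 14, 2012 to December 29, 2012, the deadline is extended by 350 days to January 21, 2017.
The other events in the timeline have no effect on the limitation period under the stated rules.
The November 5, 2016 filing precedes the January 21, 2017 deadline; the claim is timely.

TIMELY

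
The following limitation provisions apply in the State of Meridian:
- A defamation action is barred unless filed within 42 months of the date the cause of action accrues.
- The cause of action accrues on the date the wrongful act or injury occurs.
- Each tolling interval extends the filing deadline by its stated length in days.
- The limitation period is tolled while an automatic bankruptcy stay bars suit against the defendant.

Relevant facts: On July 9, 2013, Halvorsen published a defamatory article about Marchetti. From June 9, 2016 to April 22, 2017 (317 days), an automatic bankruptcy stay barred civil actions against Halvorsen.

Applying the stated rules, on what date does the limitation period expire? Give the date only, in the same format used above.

The limitation period began to run on July 9, 2013.
42 months from July 9, 2013 is January 9, 2017.
The automatic bankruptcy stay from June 9, 2016 to April 22, 2017 tolled the period for 317 days, extending the deadline to November 22, 2017.

November 22, 2017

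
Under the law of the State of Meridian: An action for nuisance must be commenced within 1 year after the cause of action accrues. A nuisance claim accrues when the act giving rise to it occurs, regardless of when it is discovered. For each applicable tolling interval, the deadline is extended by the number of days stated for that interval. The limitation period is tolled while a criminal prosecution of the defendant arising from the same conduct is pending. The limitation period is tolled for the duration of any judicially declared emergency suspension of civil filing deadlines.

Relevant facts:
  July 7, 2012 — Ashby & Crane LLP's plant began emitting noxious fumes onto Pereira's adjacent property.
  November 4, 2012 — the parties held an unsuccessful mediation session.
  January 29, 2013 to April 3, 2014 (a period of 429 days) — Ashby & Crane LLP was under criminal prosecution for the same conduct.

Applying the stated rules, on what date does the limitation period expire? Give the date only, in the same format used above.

September 9, 2014

The limitation period began to run on July 7, 2012.
Adding the 1 year base period to July 7, 2012 gives a deadline of July 7, 2013, before any tolling.
Because the pending criminal prosecution ran from January 29, 2013 to April 3, 2014, the deadline is extended by 429 days to September 9, 2014.
None of the other events listed affects the running of the period under the stated rules.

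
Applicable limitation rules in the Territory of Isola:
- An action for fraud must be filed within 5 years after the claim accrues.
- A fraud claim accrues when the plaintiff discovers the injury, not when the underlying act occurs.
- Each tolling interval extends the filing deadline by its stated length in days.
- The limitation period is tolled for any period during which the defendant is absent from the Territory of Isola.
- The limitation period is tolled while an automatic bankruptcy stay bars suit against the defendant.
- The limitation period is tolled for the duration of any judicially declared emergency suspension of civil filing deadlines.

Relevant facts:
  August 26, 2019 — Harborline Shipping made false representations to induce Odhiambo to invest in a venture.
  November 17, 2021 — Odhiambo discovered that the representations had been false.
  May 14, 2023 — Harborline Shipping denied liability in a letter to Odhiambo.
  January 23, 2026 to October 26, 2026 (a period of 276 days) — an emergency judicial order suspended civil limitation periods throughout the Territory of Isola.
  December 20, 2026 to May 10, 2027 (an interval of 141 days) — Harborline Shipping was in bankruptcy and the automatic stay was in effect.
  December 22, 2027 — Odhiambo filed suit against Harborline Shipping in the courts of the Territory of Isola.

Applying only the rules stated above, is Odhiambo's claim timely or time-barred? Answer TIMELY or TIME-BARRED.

TIMELY

Accrual is tied to discovery, so the period began on November 17, 2021 rather than on August 26, 2019 when the act occurred.
Adding the 5 years base period to November 17, 2021 gives a deadline of November 17, 2026, before any tolling.
Because the emergency suspension of filing deadlines ran from January 23, 2026 to October 26, 2026, the deadline is extended by 276 days to August 20, 2027.
The period was tolled for 141 days by the automatic bankruptcy stay (December 20, 2026 to May 10, 2027), pushing the deadline to January 8, 2028.
None of the other events listed affects the running of the period under the stated rules.
The December 22, 2027 filing precedes the January 8, 2028 deadline; the claim is timely.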